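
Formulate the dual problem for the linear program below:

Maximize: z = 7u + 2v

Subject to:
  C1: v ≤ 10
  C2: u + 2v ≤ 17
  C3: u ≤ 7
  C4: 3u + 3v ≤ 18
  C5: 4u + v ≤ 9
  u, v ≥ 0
Minimize: z = 10y1 + 17y2 + 7y3 + 18y4 + 9y5

Subject to:
  C1: -y2 - y3 - 3y4 - 4y5 ≤ -7
  C2: -y1 - 2y2 - 3y4 - y5 ≤ -2
  y1, y2, y3, y4, y5 ≥ 0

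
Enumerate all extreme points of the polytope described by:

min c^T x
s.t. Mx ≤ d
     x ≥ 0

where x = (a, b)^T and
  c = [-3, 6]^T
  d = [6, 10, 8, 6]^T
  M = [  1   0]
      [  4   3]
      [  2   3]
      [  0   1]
Each vertex is the intersection of two constraint boundaries that also satisfies all remaining constraints:
  a = 0 and b = 0 → (0, 0)
  4a + 3b = 10 and b = 0 → (2.5, 0)
  4a + 3b = 10 and 2a + 3b = 8 → (1, 2)
  2a + 3b = 8 and a = 0 → (0, 2.667)

Vertices: (0, 0), (2.5, 0), (1, 2), (0, 2.667)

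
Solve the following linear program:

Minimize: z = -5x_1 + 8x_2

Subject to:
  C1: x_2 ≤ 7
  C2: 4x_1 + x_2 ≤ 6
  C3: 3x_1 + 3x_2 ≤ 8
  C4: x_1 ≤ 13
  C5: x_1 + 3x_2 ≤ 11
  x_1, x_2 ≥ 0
x_1 = 1.5, x_2 = 0, z = -7.5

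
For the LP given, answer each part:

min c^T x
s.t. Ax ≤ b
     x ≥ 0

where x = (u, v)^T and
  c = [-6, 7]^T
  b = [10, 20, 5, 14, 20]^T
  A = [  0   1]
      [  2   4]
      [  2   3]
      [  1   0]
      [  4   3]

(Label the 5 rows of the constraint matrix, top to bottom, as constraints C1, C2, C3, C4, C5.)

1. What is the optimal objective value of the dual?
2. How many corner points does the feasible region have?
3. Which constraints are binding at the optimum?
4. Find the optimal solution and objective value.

1. -15 (by strong duality, equal to the primal optimum)
2. 3
3. C3, v ≥ 0
4. u = 2.5, v = 0, z = -15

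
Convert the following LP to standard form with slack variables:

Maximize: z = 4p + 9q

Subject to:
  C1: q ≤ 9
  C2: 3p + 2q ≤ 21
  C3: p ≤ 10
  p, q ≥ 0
max z = 4p + 9q

s.t.
  q + s1 = 9
  3p + 2q + s2 = 21
  p + s3 = 10
  p, q, s1, s2, s3 ≥ 0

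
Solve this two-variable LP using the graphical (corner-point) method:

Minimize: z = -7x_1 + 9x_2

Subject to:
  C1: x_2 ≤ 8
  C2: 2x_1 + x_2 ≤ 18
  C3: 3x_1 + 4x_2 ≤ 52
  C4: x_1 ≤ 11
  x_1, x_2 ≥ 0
Each vertex is the intersection of two constraint boundaries that also satisfies all remaining constraints:
  x_1 = 0 and x_2 = 0 → (0, 0)
  2x_1 + x_2 = 18 and x_2 = 0 → (9, 0)
  x_2 = 8 and 2x_1 + x_2 = 18 → (5, 8)
  x_2 = 8 and x_1 = 0 → (0, 8)

Evaluating z = -7x_1 + 9x_2 at each vertex:
  (0, 0): z = 0
  (9, 0): z = -63
  (5, 8): z = 37
  (0, 8): z = 72

The minimum is at (9, 0) with z = -63.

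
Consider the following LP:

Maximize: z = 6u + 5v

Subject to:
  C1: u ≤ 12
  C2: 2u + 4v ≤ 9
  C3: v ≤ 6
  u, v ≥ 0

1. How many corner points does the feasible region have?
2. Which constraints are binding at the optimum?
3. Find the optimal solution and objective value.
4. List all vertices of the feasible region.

1. 3
2. C2, v ≥ 0
3. u = 4.5, v = 0, z = 27
4. (0, 0), (4.5, 0), (0, 2.25)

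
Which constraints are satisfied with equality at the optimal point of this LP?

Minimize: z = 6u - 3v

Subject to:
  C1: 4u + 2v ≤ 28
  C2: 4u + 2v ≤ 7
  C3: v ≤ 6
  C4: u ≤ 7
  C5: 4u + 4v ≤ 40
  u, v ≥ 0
Optimal: u = 0, v = 3.5
Binding: C2, u ≥ 0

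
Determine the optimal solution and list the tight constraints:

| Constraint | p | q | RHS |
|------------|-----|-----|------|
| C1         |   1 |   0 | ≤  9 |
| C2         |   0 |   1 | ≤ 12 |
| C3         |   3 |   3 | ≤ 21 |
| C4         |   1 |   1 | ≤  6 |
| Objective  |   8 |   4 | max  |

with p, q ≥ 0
Optimal: p = 6, q = 0
Binding: C4, q ≥ 0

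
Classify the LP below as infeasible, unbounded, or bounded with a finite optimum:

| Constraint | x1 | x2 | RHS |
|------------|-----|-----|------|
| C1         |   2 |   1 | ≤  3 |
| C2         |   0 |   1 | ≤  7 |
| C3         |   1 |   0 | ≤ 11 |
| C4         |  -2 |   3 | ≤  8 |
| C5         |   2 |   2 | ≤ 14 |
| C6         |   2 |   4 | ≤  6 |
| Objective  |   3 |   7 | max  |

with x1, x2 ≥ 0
The point (0, 1.5) satisfies every constraint, so the LP is feasible; the constraints give x1 ≤ 11 and x2 ≤ 7, which with x1, x2 ≥ 0 keep the feasible region inside a bounded box. A feasible, bounded LP attains a finite optimum at a vertex.

Feasible with finite optimum z* = 10.5 at (0, 1.5).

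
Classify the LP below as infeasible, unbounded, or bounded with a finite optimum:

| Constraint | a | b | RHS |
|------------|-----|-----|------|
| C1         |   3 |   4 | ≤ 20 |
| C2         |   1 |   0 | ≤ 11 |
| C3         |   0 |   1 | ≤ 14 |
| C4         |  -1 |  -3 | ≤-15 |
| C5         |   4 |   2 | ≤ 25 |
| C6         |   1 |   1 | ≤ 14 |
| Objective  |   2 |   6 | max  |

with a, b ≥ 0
The point (0, 5) satisfies every constraint, so the LP is feasible; the constraints give a ≤ 11 and b ≤ 14, which with a, b ≥ 0 keep the feasible region inside a bounded box. A feasible, bounded LP attains a finite optimum at a vertex.

Evaluating z = 2a + 6b at each vertex:
  (0, 5): z = 30

The LP has an optimal solution: (0, 5) with z = 30.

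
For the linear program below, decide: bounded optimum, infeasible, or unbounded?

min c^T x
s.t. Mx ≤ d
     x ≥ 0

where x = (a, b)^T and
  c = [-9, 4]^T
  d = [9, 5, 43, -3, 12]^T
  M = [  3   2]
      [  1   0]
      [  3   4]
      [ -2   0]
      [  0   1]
The point (3, 0) satisfies every constraint, so the LP is feasible; the constraints give a ≤ 5 and b ≤ 12, which with a, b ≥ 0 keep the feasible region inside a bounded box. A feasible, bounded LP attains a finite optimum at a vertex.

The LP has an optimal solution: (3, 0) with z = -27.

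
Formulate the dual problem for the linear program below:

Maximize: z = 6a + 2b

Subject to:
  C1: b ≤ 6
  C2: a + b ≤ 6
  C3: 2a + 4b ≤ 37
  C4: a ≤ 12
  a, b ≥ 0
Minimize: z = 6y1 + 6y2 + 37y3 + 12y4

Subject to:
  C1: -y2 - 2y3 - y4 ≤ -6
  C2: -y1 - y2 - 4y3 ≤ -2
  y1, y2, y3, y4 ≥ 0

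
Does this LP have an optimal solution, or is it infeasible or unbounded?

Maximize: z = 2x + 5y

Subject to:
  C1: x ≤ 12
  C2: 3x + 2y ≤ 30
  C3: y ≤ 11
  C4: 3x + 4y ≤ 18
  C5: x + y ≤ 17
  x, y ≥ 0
The point (0, 4.5) satisfies every constraint, so the LP is feasible; the constraints give x ≤ 12 and y ≤ 11, which with x, y ≥ 0 keep the feasible region inside a bounded box. A feasible, bounded LP attains a finite optimum at a vertex.

Evaluating z = 2x + 5y at each vertex:
  (0, 0): z = 0
  (6, 0): z = 12
  (0, 4.5): z = 22.5

The LP has an optimal solution: (0, 4.5) with z = 22.5.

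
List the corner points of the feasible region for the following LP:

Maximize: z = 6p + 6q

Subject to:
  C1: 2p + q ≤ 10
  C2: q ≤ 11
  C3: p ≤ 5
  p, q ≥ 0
Each vertex is the intersection of two constraint boundaries that also satisfies all remaining constraints:
  p = 0 and q = 0 → (0, 0)
  2p + q = 10 and p = 5 → (5, 0)
  2p + q = 10 and p = 0 → (0, 10)

Vertices: (0, 0), (5, 0), (0, 10)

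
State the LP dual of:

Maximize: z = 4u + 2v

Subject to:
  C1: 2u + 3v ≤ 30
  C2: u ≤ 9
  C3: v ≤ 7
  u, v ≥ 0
Minimize: z = 30y1 + 9y2 + 7y3

Subject to:
  C1: -2y1 - y2 ≤ -4
  C2: -3y1 - y3 ≤ -2
  y1, y2, y3 ≥ 0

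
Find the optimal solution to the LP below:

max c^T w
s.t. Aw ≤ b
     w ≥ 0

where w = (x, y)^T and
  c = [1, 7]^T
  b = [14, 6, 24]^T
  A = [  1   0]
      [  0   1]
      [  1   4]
x = 0, y = 6, z = 42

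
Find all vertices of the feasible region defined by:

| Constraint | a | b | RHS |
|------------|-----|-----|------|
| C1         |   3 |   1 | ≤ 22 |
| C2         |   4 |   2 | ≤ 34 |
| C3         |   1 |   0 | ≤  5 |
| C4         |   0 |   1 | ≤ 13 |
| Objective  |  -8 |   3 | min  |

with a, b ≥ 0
Each vertex is the intersection of two constraint boundaries that also satisfies all remaining constraints:
  a = 0 and b = 0 → (0, 0)
  a = 5 and b = 0 → (5, 0)
  3a + b = 22 and 4a + 2b = 34 → (5, 7)
  4a + 2b = 34 and b = 13 → (2, 13)
  b = 13 and a = 0 → (0, 13)

Vertices: (0, 0), (5, 0), (5, 7), (2, 13), (0, 13)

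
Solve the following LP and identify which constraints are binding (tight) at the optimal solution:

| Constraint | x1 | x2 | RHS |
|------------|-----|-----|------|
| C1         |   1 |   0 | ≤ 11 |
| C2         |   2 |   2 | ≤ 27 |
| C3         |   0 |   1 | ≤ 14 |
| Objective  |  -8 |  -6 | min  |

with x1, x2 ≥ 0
Optimal: x1 = 11, x2 = 2.5
Binding: C1, C2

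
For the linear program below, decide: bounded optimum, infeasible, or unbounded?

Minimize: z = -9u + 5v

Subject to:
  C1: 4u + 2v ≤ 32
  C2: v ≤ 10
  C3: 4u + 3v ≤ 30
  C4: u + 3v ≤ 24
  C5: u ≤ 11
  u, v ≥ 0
The point (7.5, 0) satisfies every constraint, so the LP is feasible; the constraints give u ≤ 11 and v ≤ 10, which with u, v ≥ 0 keep the feasible region inside a bounded box. A feasible, bounded LP attains a finite optimum at a vertex.

Evaluating z = -9u + 5v at each vertex:
  (0, 0): z = 0
  (7.5, 0): z = -67.5
  (2, 7.333): z = 18.67
  (0, 8): z = 40

Bounded optimum: z* = -67.5 at (7.5, 0).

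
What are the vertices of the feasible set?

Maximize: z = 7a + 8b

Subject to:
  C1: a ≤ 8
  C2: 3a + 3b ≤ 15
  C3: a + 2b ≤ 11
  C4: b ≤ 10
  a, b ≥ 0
Each vertex is the intersection of two constraint boundaries that also satisfies all remaining constraints:
  a = 0 and b = 0 → (0, 0)
  3a + 3b = 15 and b = 0 → (5, 0)
  3a + 3b = 15 and a = 0 → (0, 5)

Vertices: (0, 0), (5, 0), (0, 5)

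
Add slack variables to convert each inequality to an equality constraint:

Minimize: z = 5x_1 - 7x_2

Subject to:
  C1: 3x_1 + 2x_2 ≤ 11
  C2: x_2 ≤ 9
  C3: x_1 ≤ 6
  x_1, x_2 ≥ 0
min z = 5x_1 - 7x_2

s.t.
  3x_1 + 2x_2 + s1 = 11
  x_2 + s2 = 9
  x_1 + s3 = 6
  x_1, x_2, s1, s2, s3 ≥ 0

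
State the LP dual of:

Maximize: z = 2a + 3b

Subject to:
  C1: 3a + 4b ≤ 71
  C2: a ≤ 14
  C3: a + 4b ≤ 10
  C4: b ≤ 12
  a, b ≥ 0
Minimize: z = 71y1 + 14y2 + 10y3 + 12y4

Subject to:
  C1: -3y1 - y2 - y3 ≤ -2
  C2: -4y1 - 4y3 - y4 ≤ -3
  y1, y2, y3, y4 ≥ 0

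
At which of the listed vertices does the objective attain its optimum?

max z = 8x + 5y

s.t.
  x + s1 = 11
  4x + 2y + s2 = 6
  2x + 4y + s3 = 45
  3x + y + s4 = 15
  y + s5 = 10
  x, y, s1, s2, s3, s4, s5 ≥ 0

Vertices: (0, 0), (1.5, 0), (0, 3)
Evaluating z = 8x + 5y at each vertex:
  (0, 0): z = 0
  (1.5, 0): z = 12
  (0, 3): z = 15

The largest value is z = 15, attained at (0, 3).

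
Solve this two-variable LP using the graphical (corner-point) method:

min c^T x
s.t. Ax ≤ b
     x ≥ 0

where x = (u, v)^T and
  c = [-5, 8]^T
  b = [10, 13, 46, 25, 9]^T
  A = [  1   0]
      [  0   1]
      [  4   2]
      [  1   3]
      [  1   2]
Each vertex is the intersection of two constraint boundaries that also satisfies all remaining constraints:
  u = 0 and v = 0 → (0, 0)
  u + 2v = 9 and v = 0 → (9, 0)
  u + 2v = 9 and u = 0 → (0, 4.5)

Evaluating z = -5u + 8v at each vertex:
  (0, 0): z = 0
  (9, 0): z = -45
  (0, 4.5): z = 36

The minimum is at (9, 0) with z = -45.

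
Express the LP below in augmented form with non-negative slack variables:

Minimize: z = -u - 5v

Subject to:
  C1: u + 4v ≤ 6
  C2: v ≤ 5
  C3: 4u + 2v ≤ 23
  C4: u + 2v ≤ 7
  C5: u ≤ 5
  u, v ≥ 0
min z = -u - 5v

s.t.
  u + 4v + s1 = 6
  v + s2 = 5
  4u + 2v + s3 = 23
  u + 2v + s4 = 7
  u + s5 = 5
  u, v, s1, s2, s3, s4, s5 ≥ 0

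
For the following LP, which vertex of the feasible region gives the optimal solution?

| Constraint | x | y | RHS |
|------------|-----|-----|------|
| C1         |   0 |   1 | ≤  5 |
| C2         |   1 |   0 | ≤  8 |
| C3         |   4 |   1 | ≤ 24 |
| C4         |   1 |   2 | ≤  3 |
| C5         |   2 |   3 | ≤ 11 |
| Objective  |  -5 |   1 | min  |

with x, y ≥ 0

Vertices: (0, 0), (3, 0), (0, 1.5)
Evaluating z = -5x + y at each vertex:
  (0, 0): z = 0
  (3, 0): z = -15
  (0, 1.5): z = 1.5

The smallest value is z = -15, attained at (3, 0).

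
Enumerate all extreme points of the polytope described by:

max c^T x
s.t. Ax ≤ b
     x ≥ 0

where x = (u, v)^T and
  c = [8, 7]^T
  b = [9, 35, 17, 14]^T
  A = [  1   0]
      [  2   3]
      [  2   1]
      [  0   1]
Each vertex is the intersection of two constraint boundaries that also satisfies all remaining constraints:
  u = 0 and v = 0 → (0, 0)
  2u + v = 17 and v = 0 → (8.5, 0)
  2u + 3v = 35 and 2u + v = 17 → (4, 9)
  2u + 3v = 35 and u = 0 → (0, 11.67)

Vertices: (0, 0), (8.5, 0), (4, 9), (0, 11.67)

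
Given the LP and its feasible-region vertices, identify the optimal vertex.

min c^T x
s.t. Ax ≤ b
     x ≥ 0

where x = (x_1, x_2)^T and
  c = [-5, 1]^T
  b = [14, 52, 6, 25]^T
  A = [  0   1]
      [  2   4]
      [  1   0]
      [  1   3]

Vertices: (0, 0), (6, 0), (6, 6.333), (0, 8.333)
Evaluating z = -5x_1 + x_2 at each vertex:
  (0, 0): z = 0
  (6, 0): z = -30
  (6, 6.333): z = -23.67
  (0, 8.333): z = 8.333

The smallest value is z = -30, attained at (6, 0).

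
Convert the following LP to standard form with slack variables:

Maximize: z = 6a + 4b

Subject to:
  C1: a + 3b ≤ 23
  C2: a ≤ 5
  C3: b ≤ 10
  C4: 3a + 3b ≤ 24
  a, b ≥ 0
max z = 6a + 4b

s.t.
  a + 3b + s1 = 23
  a + s2 = 5
  b + s3 = 10
  3a + 3b + s4 = 24
  a, b, s1, s2, s3, s4 ≥ 0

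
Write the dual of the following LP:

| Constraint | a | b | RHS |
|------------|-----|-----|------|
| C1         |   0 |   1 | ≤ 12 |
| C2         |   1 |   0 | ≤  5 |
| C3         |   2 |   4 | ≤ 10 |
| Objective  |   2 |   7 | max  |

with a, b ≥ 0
Minimize: z = 12y1 + 5y2 + 10y3

Subject to:
  C1: -y2 - 2y3 ≤ -2
  C2: -y1 - 4y3 ≤ -7
  y1, y2, y3 ≥ 0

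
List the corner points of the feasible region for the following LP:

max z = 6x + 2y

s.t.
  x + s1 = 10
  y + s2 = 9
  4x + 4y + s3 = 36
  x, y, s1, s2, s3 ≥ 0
Each vertex is the intersection of two constraint boundaries that also satisfies all remaining constraints:
  x = 0 and y = 0 → (0, 0)
  4x + 4y = 36 and y = 0 → (9, 0)
  y = 9 and 4x + 4y = 36 → (0, 9)

Vertices: (0, 0), (9, 0), (0, 9)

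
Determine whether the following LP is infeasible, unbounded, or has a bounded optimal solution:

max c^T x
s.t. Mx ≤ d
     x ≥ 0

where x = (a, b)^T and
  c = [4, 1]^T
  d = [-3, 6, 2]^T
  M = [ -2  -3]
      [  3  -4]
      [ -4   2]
Feasible point: (0, 1) satisfies every constraint, so the LP is feasible.
Direction d = (1, 1): for each constraint row a, a·d ≤ 0 —
  (-2)(1) + (-3)(1) = -5 ≤ 0
  (3)(1) + (-4)(1) = -1 ≤ 0
  (-4)(1) + (2)(1) = -2 ≤ 0
and d ≥ 0, so (0, 1) + t·d stays feasible for every t ≥ 0. Along this ray z = 4a + b changes by 5 per unit t, so z → +∞.

The LP is unbounded; z can be made arbitrarily large.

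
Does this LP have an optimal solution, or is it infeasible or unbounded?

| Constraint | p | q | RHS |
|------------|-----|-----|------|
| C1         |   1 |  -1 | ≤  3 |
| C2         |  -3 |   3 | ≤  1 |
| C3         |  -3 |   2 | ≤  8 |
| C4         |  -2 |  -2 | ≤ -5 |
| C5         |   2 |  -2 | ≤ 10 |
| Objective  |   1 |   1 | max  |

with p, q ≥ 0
Feasible point: (2, 1) satisfies every constraint, so the LP is feasible.
Direction d = (1, 1): for each constraint row a, a·d ≤ 0 —
  (1)(1) + (-1)(1) = 0 ≤ 0
  (-3)(1) + (3)(1) = 0 ≤ 0
  (-3)(1) + (2)(1) = -1 ≤ 0
  (-2)(1) + (-2)(1) = -4 ≤ 0
  (2)(1) + (-2)(1) = 0 ≤ 0
and d ≥ 0, so (2, 1) + t·d stays feasible for every t ≥ 0. Along this ray z = p + q changes by 2 per unit t, so z → +∞.

Unbounded — the objective can increase without bound over the feasible region.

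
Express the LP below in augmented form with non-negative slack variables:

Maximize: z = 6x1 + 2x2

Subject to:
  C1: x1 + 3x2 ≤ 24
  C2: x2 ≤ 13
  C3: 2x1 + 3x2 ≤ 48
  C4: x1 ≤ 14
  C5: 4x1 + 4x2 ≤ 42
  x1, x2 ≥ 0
max z = 6x1 + 2x2

s.t.
  x1 + 3x2 + s1 = 24
  x2 + s2 = 13
  2x1 + 3x2 + s3 = 48
  x1 + s4 = 14
  4x1 + 4x2 + s5 = 42
  x1, x2, s1, s2, s3, s4, s5 ≥ 0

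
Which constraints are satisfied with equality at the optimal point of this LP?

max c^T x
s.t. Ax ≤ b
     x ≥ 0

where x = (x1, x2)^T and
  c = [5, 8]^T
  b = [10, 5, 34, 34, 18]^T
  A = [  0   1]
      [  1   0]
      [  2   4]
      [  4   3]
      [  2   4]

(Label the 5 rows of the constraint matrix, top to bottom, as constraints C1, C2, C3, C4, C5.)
Optimal: x1 = 5, x2 = 2
Slack at optimum:
  C1: slack = 8
  C2: slack = 0 (binding)
  C3: slack = 16
  C4: slack = 8
  C5: slack = 0 (binding)
  x1 ≥ 0: x1 = 5
  x2 ≥ 0: x2 = 2
Binding constraints: C2, C5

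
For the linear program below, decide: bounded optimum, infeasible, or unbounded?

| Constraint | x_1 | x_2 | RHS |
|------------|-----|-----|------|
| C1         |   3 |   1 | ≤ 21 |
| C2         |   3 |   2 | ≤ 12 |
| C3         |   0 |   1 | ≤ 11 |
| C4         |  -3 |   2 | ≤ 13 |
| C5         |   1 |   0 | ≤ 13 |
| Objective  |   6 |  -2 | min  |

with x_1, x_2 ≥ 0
The point (0, 6) satisfies every constraint, so the LP is feasible; the constraints give x_1 ≤ 13 and x_2 ≤ 11, which with x_1, x_2 ≥ 0 keep the feasible region inside a bounded box. A feasible, bounded LP attains a finite optimum at a vertex.

Evaluating z = 6x_1 - 2x_2 at each vertex:
  (0, 0): z = 0
  (4, 0): z = 24
  (0, 6): z = -12

The LP has an optimal solution: (0, 6) with z = -12.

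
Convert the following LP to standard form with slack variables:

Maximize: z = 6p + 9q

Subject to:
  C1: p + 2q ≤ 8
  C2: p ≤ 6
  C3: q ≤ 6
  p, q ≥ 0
max z = 6p + 9q

s.t.
  p + 2q + s1 = 8
  p + s2 = 6
  q + s3 = 6
  p, q, s1, s2, s3 ≥ 0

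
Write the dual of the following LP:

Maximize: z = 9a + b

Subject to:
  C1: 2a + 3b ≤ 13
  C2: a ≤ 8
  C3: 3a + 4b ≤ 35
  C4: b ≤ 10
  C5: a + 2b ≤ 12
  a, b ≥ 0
Minimize: z = 13y1 + 8y2 + 35y3 + 10y4 + 12y5

Subject to:
  C1: -2y1 - y2 - 3y3 - y5 ≤ -9
  C2: -3y1 - 4y3 - y4 - 2y5 ≤ -1
  y1, y2, y3, y4, y5 ≥ 0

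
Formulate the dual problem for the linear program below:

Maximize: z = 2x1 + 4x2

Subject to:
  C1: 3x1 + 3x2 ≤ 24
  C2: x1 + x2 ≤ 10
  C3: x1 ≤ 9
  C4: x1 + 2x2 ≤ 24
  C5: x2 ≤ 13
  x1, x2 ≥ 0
Minimize: z = 24y1 + 10y2 + 9y3 + 24y4 + 13y5

Subject to:
  C1: -3y1 - y2 - y3 - y4 ≤ -2
  C2: -3y1 - y2 - 2y4 - y5 ≤ -4
  y1, y2, y3, y4, y5 ≥ 0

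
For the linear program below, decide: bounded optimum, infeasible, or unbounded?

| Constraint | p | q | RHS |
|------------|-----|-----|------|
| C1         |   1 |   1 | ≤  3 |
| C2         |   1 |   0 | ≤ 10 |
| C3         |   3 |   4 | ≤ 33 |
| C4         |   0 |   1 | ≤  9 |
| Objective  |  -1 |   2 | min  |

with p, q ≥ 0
The point (3, 0) satisfies every constraint, so the LP is feasible; the constraints give p ≤ 10 and q ≤ 9, which with p, q ≥ 0 keep the feasible region inside a bounded box. A feasible, bounded LP attains a finite optimum at a vertex.

Evaluating z = -p + 2q at each vertex:
  (0, 0): z = 0
  (3, 0): z = -3
  (0, 3): z = 6

The LP has an optimal solution: (3, 0) with z = -3.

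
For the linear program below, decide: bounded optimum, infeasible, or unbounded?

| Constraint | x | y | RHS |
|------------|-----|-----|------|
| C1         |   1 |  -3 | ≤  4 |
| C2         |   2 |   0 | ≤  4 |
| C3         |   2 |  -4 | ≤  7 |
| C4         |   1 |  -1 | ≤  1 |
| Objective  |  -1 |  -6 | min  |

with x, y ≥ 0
Feasible point: (0, 0) satisfies every constraint, so the LP is feasible.
Direction d = (0, 1): for each constraint row a, a·d ≤ 0 —
  (1)(0) + (-3)(1) = -3 ≤ 0
  (2)(0) + (0)(1) = 0 ≤ 0
  (2)(0) + (-4)(1) = -4 ≤ 0
  (1)(0) + (-1)(1) = -1 ≤ 0
and d ≥ 0, so (0, 0) + t·d stays feasible for every t ≥ 0. Along this ray z = -x - 6y changes by -6 per unit t, so z → −∞.

Unbounded — the objective can decrease without bound over the feasible region.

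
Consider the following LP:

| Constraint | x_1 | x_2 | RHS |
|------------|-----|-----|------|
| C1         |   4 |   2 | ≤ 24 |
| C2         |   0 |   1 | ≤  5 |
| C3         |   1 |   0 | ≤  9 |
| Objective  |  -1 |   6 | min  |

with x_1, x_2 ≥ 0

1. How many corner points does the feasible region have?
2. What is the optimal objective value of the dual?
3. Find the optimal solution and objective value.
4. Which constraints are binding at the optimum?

1. 4
2. -6 (by strong duality, equal to the primal optimum)
3. x_1 = 6, x_2 = 0, z = -6
4. C1, x_2 ≥ 0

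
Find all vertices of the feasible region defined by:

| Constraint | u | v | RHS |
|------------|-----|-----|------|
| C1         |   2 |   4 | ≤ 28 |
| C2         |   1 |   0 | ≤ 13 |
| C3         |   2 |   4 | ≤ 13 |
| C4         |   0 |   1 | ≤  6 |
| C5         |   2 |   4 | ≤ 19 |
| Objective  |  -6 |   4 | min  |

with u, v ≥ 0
Each vertex is the intersection of two constraint boundaries that also satisfies all remaining constraints:
  u = 0 and v = 0 → (0, 0)
  2u + 4v = 13 and v = 0 → (6.5, 0)
  2u + 4v = 13 and u = 0 → (0, 3.25)

Vertices: (0, 0), (6.5, 0), (0, 3.25)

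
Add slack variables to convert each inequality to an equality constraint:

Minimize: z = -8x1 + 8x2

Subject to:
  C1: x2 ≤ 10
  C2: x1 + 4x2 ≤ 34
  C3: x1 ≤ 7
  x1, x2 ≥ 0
min z = -8x1 + 8x2

s.t.
  x2 + s1 = 10
  x1 + 4x2 + s2 = 34
  x1 + s3 = 7
  x1, x2, s1, s2, s3 ≥ 0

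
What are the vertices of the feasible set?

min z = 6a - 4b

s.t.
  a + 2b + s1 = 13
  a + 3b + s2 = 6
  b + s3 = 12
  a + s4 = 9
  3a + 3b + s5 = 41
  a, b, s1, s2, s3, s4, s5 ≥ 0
Each vertex is the intersection of two constraint boundaries that also satisfies all remaining constraints:
  a = 0 and b = 0 → (0, 0)
  a + 3b = 6 and b = 0 → (6, 0)
  a + 3b = 6 and a = 0 → (0, 2)

Vertices: (0, 0), (6, 0), (0, 2)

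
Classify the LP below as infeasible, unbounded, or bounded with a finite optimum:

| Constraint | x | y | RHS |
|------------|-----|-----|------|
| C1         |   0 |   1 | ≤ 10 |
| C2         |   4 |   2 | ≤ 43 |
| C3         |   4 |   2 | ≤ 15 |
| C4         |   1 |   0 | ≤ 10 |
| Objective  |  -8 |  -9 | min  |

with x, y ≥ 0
The point (0, 7.5) satisfies every constraint, so the LP is feasible; the constraints give x ≤ 10 and y ≤ 10, which with x, y ≥ 0 keep the feasible region inside a bounded box. A feasible, bounded LP attains a finite optimum at a vertex.

Evaluating z = -8x - 9y at each vertex:
  (0, 0): z = 0
  (3.75, 0): z = -30
  (0, 7.5): z = -67.5

Feasible with finite optimum z* = -67.5 at (0, 7.5).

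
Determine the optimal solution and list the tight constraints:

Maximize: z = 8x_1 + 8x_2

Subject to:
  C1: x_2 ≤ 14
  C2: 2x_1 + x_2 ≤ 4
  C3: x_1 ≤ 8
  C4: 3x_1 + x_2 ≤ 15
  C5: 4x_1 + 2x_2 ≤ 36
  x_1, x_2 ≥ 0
Optimal: x_1 = 0, x_2 = 4
Binding: C2, x_1 ≥ 0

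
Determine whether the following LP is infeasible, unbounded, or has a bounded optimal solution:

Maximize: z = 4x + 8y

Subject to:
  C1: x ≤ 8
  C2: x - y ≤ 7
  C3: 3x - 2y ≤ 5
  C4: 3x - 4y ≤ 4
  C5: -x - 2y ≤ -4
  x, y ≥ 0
Feasible point: (0, 2) satisfies every constraint, so the LP is feasible.
Direction d = (0, 1): for each constraint row a, a·d ≤ 0 —
  (1)(0) + (0)(1) = 0 ≤ 0
  (1)(0) + (-1)(1) = -1 ≤ 0
  (3)(0) + (-2)(1) = -2 ≤ 0
  (3)(0) + (-4)(1) = -4 ≤ 0
  (-1)(0) + (-2)(1) = -2 ≤ 0
and d ≥ 0, so (0, 2) + t·d stays feasible for every t ≥ 0. Along this ray z = 4x + 8y changes by 8 per unit t, so z → +∞.

The LP is unbounded; z can be made arbitrarily large.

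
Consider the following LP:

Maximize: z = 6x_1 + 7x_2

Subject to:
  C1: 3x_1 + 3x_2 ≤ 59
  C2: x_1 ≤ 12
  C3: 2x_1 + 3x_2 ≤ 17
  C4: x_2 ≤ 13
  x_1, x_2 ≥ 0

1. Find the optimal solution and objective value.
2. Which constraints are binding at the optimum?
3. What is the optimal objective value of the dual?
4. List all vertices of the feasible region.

1. x_1 = 8.5, x_2 = 0, z = 51
2. C3, x_2 ≥ 0
3. 51 (by strong duality, equal to the primal optimum)
4. (0, 0), (8.5, 0), (0, 5.667)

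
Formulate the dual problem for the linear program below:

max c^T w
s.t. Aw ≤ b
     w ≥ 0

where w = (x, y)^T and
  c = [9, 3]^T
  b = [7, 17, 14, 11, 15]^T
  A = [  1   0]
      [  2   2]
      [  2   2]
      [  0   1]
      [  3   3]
Minimize: z = 7y1 + 17y2 + 14y3 + 11y4 + 15y5

Subject to:
  C1: -y1 - 2y2 - 2y3 - 3y5 ≤ -9
  C2: -2y2 - 2y3 - y4 - 3y5 ≤ -3
  y1, y2, y3, y4, y5 ≥ 0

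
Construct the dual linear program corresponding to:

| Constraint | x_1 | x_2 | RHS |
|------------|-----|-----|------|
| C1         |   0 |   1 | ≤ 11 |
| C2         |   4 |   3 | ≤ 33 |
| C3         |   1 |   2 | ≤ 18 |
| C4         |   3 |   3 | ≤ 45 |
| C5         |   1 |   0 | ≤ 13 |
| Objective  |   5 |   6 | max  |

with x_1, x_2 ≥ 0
Minimize: z = 11y1 + 33y2 + 18y3 + 45y4 + 13y5

Subject to:
  C1: -4y2 - y3 - 3y4 - y5 ≤ -5
  C2: -y1 - 3y2 - 2y3 - 3y4 ≤ -6
  y1, y2, y3, y4, y5 ≥ 0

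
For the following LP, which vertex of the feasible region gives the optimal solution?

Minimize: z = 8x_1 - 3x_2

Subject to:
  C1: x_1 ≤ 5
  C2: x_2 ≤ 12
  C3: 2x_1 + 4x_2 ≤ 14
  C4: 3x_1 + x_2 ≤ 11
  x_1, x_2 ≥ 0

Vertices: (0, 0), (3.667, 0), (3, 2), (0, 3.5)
(0, 3.5) with z = -10.5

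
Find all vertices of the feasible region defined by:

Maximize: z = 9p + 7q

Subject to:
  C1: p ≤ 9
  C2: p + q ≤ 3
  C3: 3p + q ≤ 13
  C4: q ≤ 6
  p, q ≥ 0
Each vertex is the intersection of two constraint boundaries that also satisfies all remaining constraints:
  p = 0 and q = 0 → (0, 0)
  p + q = 3 and q = 0 → (3, 0)
  p + q = 3 and p = 0 → (0, 3)

Vertices: (0, 0), (3, 0), (0, 3)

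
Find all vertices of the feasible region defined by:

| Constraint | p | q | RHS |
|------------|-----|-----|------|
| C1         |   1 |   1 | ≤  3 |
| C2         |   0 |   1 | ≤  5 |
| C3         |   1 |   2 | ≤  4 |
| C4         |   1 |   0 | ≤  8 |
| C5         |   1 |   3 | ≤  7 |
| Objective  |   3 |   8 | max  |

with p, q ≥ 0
Each vertex is the intersection of two constraint boundaries that also satisfies all remaining constraints:
  p = 0 and q = 0 → (0, 0)
  p + q = 3 and q = 0 → (3, 0)
  p + q = 3 and p + 2q = 4 → (2, 1)
  p + 2q = 4 and p = 0 → (0, 2)

Vertices: (0, 0), (3, 0), (2, 1), (0, 2)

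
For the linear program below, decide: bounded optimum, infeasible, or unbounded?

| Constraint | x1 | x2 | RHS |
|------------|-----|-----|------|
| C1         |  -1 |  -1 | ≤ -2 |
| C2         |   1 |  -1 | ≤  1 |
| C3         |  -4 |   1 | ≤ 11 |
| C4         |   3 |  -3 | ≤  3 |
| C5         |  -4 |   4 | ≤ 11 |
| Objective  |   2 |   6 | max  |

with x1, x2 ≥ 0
Feasible point: (0, 2) satisfies every constraint, so the LP is feasible.
Direction d = (1, 1): for each constraint row a, a·d ≤ 0 —
  (-1)(1) + (-1)(1) = -2 ≤ 0
  (1)(1) + (-1)(1) = 0 ≤ 0
  (-4)(1) + (1)(1) = -3 ≤ 0
  (3)(1) + (-3)(1) = 0 ≤ 0
  (-4)(1) + (4)(1) = 0 ≤ 0
and d ≥ 0, so (0, 2) + t·d stays feasible for every t ≥ 0. Along this ray z = 2x1 + 6x2 changes by 8 per unit t, so z → +∞.

Unbounded — the objective can increase without bound over the feasible region.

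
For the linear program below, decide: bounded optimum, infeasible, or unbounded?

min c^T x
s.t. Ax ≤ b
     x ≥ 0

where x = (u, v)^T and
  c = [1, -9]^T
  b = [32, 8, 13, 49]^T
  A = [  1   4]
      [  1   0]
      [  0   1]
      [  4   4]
The point (0, 8) satisfies every constraint, so the LP is feasible; the constraints give u ≤ 8 and v ≤ 13, which with u, v ≥ 0 keep the feasible region inside a bounded box. A feasible, bounded LP attains a finite optimum at a vertex.

Evaluating z = u - 9v at each vertex:
  (0, 0): z = 0
  (8, 0): z = 8
  (8, 4.25): z = -30.25
  (5.667, 6.583): z = -53.58
  (0, 8): z = -72

The LP has an optimal solution: (0, 8) with z = -72.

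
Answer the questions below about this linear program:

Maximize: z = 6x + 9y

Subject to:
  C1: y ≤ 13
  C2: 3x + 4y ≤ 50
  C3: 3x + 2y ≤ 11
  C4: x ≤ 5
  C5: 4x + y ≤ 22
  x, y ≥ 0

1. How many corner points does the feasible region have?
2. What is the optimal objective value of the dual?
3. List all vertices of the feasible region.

1. 3
2. 49.5 (by strong duality, equal to the primal optimum)
3. (0, 0), (3.667, 0), (0, 5.5)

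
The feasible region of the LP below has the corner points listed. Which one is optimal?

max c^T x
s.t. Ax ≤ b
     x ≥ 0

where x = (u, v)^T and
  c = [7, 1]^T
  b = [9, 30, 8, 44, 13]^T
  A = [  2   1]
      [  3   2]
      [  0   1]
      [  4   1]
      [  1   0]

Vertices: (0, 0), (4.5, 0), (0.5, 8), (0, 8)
Evaluating z = 7u + v at each vertex:
  (0, 0): z = 0
  (4.5, 0): z = 31.5
  (0.5, 8): z = 11.5
  (0, 8): z = 8

The largest value is z = 31.5, attained at (4.5, 0).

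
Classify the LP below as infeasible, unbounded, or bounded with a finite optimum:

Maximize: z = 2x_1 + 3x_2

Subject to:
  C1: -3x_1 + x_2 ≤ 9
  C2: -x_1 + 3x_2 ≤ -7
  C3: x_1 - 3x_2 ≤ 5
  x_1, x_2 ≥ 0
C3 requires x_1 - 3x_2 ≤ 5, while C2 (-x_1 + 3x_2 ≤ -7) is equivalent to x_1 - 3x_2 ≥ 7. Together they would need 7 ≤ x_1 - 3x_2 ≤ 5, which is impossible since 7 > 5. No point satisfies all constraints.

Infeasible: no point satisfies all constraints simultaneously.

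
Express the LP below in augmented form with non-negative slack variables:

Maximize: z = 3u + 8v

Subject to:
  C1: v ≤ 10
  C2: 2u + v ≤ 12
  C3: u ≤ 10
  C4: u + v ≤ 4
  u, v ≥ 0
max z = 3u + 8v

s.t.
  v + s1 = 10
  2u + v + s2 = 12
  u + s3 = 10
  u + v + s4 = 4
  u, v, s1, s2, s3, s4 ≥ 0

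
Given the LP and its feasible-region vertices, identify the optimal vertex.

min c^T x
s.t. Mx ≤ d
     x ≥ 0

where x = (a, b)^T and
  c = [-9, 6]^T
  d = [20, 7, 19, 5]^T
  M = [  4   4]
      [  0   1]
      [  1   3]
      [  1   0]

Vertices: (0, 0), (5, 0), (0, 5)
(5, 0) with z = -45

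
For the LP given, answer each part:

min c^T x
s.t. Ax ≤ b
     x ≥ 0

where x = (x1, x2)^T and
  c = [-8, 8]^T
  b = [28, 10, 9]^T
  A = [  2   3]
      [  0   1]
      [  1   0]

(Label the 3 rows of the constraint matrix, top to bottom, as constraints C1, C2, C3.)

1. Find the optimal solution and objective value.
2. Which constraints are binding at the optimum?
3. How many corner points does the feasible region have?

1. x1 = 9, x2 = 0, z = -72
2. C3, x2 ≥ 0
3. 4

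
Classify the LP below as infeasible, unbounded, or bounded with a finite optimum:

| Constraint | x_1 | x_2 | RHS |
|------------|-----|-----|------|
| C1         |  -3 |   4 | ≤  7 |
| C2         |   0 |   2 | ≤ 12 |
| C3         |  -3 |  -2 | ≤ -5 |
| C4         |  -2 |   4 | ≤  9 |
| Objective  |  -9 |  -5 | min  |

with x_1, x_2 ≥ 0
Feasible point: (1, 1) satisfies every constraint, so the LP is feasible.
Direction d = (1, 0): for each constraint row a, a·d ≤ 0 —
  (-3)(1) + (4)(0) = -3 ≤ 0
  (0)(1) + (2)(0) = 0 ≤ 0
  (-3)(1) + (-2)(0) = -3 ≤ 0
  (-2)(1) + (4)(0) = -2 ≤ 0
and d ≥ 0, so (1, 1) + t·d stays feasible for every t ≥ 0. Along this ray z = -9x_1 - 5x_2 changes by -9 per unit t, so z → −∞.

Unbounded — the objective can decrease without bound over the feasible region.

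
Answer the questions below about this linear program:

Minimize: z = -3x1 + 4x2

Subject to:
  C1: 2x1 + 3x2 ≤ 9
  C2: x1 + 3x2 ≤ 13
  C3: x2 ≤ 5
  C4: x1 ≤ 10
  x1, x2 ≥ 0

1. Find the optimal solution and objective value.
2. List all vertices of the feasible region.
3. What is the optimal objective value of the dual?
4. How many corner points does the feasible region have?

1. x1 = 4.5, x2 = 0, z = -13.5
2. (0, 0), (4.5, 0), (0, 3)
3. -13.5 (by strong duality, equal to the primal optimum)
4. 3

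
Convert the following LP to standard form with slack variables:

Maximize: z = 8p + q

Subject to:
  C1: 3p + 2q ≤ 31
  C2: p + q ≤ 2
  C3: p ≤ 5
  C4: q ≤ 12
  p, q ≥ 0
max z = 8p + q

s.t.
  3p + 2q + s1 = 31
  p + q + s2 = 2
  p + s3 = 5
  q + s4 = 12
  p, q, s1, s2, s3, s4 ≥ 0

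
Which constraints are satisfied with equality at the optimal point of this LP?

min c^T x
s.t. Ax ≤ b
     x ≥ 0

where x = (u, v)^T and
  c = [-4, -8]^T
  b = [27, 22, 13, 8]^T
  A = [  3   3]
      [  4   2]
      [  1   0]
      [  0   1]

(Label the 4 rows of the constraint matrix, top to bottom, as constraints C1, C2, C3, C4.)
Optimal: u = 1, v = 8
Binding: C1, C4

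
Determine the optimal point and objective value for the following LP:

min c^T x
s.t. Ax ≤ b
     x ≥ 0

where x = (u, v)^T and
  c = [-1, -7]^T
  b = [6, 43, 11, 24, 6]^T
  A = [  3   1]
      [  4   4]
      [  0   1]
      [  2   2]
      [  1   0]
Each vertex is the intersection of two constraint boundaries that also satisfies all remaining constraints:
  u = 0 and v = 0 → (0, 0)
  3u + v = 6 and v = 0 → (2, 0)
  3u + v = 6 and u = 0 → (0, 6)

Evaluating z = -u - 7v at each vertex:
  (0, 0): z = 0
  (2, 0): z = -2
  (0, 6): z = -42

The minimum is at (0, 6) with z = -42.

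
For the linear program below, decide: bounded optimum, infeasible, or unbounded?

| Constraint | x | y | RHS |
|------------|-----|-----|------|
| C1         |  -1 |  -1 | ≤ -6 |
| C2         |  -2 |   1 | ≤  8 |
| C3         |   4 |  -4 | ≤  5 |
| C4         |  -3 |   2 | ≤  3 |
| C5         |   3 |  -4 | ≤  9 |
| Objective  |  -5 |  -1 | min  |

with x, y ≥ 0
Feasible point: (2, 4) satisfies every constraint, so the LP is feasible.
Direction d = (1, 1): for each constraint row a, a·d ≤ 0 —
  (-1)(1) + (-1)(1) = -2 ≤ 0
  (-2)(1) + (1)(1) = -1 ≤ 0
  (4)(1) + (-4)(1) = 0 ≤ 0
  (-3)(1) + (2)(1) = -1 ≤ 0
  (3)(1) + (-4)(1) = -1 ≤ 0
and d ≥ 0, so (2, 4) + t·d stays feasible for every t ≥ 0. Along this ray z = -5x - y changes by -6 per unit t, so z → −∞.

Unbounded: there is a feasible ray along which z → −∞.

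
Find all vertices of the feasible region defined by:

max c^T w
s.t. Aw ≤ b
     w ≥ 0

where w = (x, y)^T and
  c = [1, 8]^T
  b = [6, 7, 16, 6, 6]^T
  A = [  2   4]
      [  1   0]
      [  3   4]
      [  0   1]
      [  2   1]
Each vertex is the intersection of two constraint boundaries that also satisfies all remaining constraints:
  x = 0 and y = 0 → (0, 0)
  2x + 4y = 6 and 2x + y = 6 → (3, 0)
  2x + 4y = 6 and x = 0 → (0, 1.5)

Vertices: (0, 0), (3, 0), (0, 1.5)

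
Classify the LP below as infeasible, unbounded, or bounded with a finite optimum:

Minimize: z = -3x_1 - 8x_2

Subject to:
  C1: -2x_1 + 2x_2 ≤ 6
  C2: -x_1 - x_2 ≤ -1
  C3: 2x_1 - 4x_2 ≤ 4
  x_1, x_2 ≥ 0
Feasible point: (0, 1) satisfies every constraint, so the LP is feasible.
Direction d = (1, 1): for each constraint row a, a·d ≤ 0 —
  (-2)(1) + (2)(1) = 0 ≤ 0
  (-1)(1) + (-1)(1) = -2 ≤ 0
  (2)(1) + (-4)(1) = -2 ≤ 0
and d ≥ 0, so (0, 1) + t·d stays feasible for every t ≥ 0. Along this ray z = -3x_1 - 8x_2 changes by -11 per unit t, so z → −∞.

The LP is unbounded; z can be made arbitrarily small.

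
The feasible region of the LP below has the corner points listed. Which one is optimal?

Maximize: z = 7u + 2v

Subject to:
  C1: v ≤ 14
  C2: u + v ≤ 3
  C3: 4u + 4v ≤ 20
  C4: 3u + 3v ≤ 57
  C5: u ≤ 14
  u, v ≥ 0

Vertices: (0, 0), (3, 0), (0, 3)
(3, 0) with z = 21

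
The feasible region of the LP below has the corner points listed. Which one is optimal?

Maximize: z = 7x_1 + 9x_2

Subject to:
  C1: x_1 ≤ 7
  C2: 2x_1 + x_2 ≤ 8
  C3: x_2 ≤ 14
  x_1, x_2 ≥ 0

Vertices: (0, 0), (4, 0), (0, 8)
Evaluating z = 7x_1 + 9x_2 at each vertex:
  (0, 0): z = 0
  (4, 0): z = 28
  (0, 8): z = 72

The largest value is z = 72, attained at (0, 8).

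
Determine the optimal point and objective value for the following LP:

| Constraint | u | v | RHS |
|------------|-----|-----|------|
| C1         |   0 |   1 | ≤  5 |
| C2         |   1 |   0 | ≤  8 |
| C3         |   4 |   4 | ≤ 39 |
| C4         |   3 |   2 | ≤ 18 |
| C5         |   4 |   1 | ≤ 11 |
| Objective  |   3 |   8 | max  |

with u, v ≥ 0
u = 1.5, v = 5, z = 44.5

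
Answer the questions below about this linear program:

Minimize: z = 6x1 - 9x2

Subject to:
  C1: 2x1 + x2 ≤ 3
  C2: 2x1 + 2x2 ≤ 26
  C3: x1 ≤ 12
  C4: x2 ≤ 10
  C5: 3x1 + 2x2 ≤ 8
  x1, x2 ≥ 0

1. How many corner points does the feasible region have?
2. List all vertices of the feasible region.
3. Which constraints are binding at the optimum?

1. 3
2. (0, 0), (1.5, 0), (0, 3)
3. C1, x1 ≥ 0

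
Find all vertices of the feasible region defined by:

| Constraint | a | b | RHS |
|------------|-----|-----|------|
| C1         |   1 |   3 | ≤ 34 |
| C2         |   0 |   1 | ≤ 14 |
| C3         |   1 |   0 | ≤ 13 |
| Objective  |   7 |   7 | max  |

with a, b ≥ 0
Each vertex is the intersection of two constraint boundaries that also satisfies all remaining constraints:
  a = 0 and b = 0 → (0, 0)
  a = 13 and b = 0 → (13, 0)
  a + 3b = 34 and a = 13 → (13, 7)
  a + 3b = 34 and a = 0 → (0, 11.33)

Vertices: (0, 0), (13, 0), (13, 7), (0, 11.33)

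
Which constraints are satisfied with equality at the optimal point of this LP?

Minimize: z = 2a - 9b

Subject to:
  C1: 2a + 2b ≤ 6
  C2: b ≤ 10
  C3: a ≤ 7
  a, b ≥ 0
Optimal: a = 0, b = 3
Binding: C1, a ≥ 0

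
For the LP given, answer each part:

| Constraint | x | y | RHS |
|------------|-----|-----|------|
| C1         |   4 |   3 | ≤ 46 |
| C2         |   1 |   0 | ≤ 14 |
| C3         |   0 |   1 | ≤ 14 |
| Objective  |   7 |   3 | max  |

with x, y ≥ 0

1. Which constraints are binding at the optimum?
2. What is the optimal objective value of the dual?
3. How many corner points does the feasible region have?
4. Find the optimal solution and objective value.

1. C1, y ≥ 0
2. 80.5 (by strong duality, equal to the primal optimum)
3. 4
4. x = 11.5, y = 0, z = 80.5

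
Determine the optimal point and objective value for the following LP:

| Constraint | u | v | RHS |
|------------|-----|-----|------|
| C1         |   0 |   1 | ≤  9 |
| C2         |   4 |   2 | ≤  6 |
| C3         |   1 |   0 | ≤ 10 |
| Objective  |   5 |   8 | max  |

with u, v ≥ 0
Each vertex is the intersection of two constraint boundaries that also satisfies all remaining constraints:
  u = 0 and v = 0 → (0, 0)
  4u + 2v = 6 and v = 0 → (1.5, 0)
  4u + 2v = 6 and u = 0 → (0, 3)

Evaluating z = 5u + 8v at each vertex:
  (0, 0): z = 0
  (1.5, 0): z = 7.5
  (0, 3): z = 24

The maximum is at (0, 3) with z = 24.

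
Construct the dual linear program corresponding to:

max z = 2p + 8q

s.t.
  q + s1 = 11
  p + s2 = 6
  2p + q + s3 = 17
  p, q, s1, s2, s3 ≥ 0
Minimize: z = 11y1 + 6y2 + 17y3

Subject to:
  C1: -y2 - 2y3 ≤ -2
  C2: -y1 - y3 ≤ -8
  y1, y2, y3 ≥ 0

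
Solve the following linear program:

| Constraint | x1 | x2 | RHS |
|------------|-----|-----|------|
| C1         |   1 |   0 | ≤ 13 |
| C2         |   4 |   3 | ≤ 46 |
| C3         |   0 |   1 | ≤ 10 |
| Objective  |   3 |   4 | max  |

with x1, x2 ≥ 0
x1 = 4, x2 = 10, z = 52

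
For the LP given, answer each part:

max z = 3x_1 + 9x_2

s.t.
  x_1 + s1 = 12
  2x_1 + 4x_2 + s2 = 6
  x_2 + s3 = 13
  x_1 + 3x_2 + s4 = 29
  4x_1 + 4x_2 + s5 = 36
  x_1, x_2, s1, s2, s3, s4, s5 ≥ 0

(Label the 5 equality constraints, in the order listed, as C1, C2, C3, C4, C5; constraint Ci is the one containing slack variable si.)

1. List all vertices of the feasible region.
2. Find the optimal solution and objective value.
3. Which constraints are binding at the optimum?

1. (0, 0), (3, 0), (0, 1.5)
2. x_1 = 0, x_2 = 1.5, z = 13.5
3. C2, x_1 ≥ 0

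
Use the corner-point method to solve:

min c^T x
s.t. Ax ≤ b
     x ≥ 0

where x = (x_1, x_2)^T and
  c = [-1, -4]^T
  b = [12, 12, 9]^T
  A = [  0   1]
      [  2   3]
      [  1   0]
Each vertex is the intersection of two constraint boundaries that also satisfies all remaining constraints:
  x_1 = 0 and x_2 = 0 → (0, 0)
  2x_1 + 3x_2 = 12 and x_2 = 0 → (6, 0)
  2x_1 + 3x_2 = 12 and x_1 = 0 → (0, 4)

Evaluating z = -x_1 - 4x_2 at each vertex:
  (0, 0): z = 0
  (6, 0): z = -6
  (0, 4): z = -16

The minimum is at (0, 4) with z = -16.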